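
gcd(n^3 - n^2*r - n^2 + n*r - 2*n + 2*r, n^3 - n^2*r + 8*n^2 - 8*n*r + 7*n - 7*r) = -n^2 + n*r - n + r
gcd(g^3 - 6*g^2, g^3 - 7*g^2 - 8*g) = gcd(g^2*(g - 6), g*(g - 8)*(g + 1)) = g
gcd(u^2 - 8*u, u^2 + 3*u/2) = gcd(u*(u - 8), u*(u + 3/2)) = u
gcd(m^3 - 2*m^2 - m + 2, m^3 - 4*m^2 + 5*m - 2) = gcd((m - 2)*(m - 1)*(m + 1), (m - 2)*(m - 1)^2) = m^2 - 3*m + 2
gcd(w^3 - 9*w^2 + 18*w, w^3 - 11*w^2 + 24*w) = w^2 - 3*w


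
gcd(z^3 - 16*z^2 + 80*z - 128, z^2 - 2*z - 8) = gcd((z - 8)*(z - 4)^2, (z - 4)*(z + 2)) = z - 4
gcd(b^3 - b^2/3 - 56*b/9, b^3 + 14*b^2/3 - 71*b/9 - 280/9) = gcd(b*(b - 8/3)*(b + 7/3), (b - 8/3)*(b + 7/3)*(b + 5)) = b^2 - b/3 - 56/9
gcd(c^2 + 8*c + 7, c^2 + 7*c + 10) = 1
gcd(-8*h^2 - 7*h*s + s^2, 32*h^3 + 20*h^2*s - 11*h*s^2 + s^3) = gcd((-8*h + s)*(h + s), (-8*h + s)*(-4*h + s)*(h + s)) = -8*h^2 - 7*h*s + s^2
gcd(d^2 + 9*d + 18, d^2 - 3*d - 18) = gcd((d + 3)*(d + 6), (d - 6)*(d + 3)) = d + 3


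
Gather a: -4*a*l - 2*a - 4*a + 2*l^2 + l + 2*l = a*(-4*l - 6) + 2*l^2 + 3*l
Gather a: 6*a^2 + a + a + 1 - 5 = 6*a^2 + 2*a - 4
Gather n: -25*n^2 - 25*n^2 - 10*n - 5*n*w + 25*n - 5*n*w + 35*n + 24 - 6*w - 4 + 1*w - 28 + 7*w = -50*n^2 + n*(50 - 10*w) + 2*w - 8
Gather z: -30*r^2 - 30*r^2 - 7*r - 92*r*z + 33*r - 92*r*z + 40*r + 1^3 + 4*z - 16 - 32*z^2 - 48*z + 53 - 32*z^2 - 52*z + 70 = -60*r^2 + 66*r - 64*z^2 + z*(-184*r - 96) + 108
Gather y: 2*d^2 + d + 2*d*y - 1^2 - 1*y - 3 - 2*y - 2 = 2*d^2 + d + y*(2*d - 3) - 6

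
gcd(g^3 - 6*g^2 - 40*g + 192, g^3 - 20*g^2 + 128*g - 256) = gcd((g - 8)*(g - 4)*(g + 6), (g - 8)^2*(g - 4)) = g^2 - 12*g + 32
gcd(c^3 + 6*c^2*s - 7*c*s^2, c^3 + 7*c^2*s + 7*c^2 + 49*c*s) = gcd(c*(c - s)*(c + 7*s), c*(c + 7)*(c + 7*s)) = c^2 + 7*c*s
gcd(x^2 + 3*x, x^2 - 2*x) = x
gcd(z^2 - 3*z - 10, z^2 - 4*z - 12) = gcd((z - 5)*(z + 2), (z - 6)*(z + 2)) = z + 2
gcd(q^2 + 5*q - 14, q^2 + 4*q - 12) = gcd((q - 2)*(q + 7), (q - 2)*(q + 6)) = q - 2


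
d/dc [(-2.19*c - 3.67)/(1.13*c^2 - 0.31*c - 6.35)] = (2.4747*c^2 + 8.2942*c + 12.7688)/(1.2769*c^4 - 0.7006*c^3 - 14.2549*c^2 + 3.937*c + 40.3225)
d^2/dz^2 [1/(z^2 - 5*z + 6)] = 2*(-z^2 + 5*z + (2*z - 5)^2 - 6)/(z^2 - 5*z + 6)^3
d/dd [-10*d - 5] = -10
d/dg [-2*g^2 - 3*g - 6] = -4*g - 3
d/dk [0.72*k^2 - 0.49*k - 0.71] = 1.44*k - 0.49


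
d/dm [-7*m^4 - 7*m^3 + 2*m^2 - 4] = m*(-28*m^2 - 21*m + 4)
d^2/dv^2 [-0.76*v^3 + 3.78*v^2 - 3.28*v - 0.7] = 7.56 - 4.56*v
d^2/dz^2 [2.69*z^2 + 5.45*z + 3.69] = 5.38000000000000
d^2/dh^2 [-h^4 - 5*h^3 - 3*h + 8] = 6*h*(-2*h - 5)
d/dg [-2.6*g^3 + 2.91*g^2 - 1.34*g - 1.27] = -7.8*g^2 + 5.82*g - 1.34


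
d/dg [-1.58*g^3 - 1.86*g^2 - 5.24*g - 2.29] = -4.74*g^2 - 3.72*g - 5.24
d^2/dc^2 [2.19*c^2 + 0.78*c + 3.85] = 4.38000000000000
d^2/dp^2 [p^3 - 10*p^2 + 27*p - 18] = 6*p - 20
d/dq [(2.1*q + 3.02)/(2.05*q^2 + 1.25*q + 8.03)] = (-4.305*q^2 - 12.382*q + 13.088)/(4.2025*q^4 + 5.125*q^3 + 34.4855*q^2 + 20.075*q + 64.4809)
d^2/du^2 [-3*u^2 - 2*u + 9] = -6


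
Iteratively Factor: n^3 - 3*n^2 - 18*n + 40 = (n - 5)*(n^2 + 2*n - 8) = (n - 5)*(n - 2)*(n + 4)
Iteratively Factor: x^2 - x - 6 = (x - 3)*(x + 2)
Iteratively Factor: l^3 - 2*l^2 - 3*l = (l)*(l^2 - 2*l - 3) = l*(l + 1)*(l - 3)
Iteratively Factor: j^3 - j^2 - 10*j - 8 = (j - 4)*(j^2 + 3*j + 2) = (j - 4)*(j + 1)*(j + 2)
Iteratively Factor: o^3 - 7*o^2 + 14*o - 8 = (o - 1)*(o^2 - 6*o + 8) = (o - 2)*(o - 1)*(o - 4)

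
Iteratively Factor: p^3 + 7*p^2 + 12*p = (p + 3)*(p^2 + 4*p) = p*(p + 3)*(p + 4)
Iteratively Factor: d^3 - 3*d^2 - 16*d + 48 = (d + 4)*(d^2 - 7*d + 12) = (d - 4)*(d + 4)*(d - 3)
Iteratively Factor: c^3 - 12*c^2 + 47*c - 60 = (c - 4)*(c^2 - 8*c + 15) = (c - 4)*(c - 3)*(c - 5)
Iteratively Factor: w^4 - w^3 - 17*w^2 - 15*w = (w + 1)*(w^3 - 2*w^2 - 15*w) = w*(w + 1)*(w^2 - 2*w - 15) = w*(w + 1)*(w + 3)*(w - 5)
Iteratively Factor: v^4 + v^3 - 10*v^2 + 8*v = (v - 1)*(v^3 + 2*v^2 - 8*v) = v*(v - 1)*(v^2 + 2*v - 8) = v*(v - 1)*(v + 4)*(v - 2)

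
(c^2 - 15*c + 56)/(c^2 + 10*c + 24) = (c^2 - 15*c + 56)/(c^2 + 10*c + 24)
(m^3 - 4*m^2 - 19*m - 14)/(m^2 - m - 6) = (m^2 - 6*m - 7)/(m - 3)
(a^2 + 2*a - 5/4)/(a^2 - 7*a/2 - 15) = (a - 1/2)/(a - 6)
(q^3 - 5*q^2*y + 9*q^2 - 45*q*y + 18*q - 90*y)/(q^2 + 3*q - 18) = (q^2 - 5*q*y + 3*q - 15*y)/(q - 3)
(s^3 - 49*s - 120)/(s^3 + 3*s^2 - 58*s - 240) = (s + 3)/(s + 6)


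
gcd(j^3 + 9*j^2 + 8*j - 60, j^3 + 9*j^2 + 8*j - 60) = j^3 + 9*j^2 + 8*j - 60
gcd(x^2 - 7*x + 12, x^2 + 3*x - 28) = x - 4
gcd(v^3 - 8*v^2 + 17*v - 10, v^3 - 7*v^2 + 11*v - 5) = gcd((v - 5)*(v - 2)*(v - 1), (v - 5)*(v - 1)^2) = v^2 - 6*v + 5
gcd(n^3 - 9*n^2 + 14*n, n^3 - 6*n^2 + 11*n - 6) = n - 2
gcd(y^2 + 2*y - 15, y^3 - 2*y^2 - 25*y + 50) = y + 5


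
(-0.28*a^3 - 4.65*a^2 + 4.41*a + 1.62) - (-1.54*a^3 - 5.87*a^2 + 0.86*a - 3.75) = 1.26*a^3 + 1.22*a^2 + 3.55*a + 5.37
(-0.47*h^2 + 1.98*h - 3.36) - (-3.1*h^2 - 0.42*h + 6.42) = 2.63*h^2 + 2.4*h - 9.78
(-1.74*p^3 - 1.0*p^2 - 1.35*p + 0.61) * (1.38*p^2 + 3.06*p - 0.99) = -2.4012*p^5 - 6.7044*p^4 - 3.2004*p^3 - 2.2992*p^2 + 3.2031*p - 0.6039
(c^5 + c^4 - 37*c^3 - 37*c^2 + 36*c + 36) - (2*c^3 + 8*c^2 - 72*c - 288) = c^5 + c^4 - 39*c^3 - 45*c^2 + 108*c + 324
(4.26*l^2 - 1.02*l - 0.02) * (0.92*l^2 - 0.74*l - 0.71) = 3.9192*l^4 - 4.0908*l^3 - 2.2882*l^2 + 0.739*l + 0.0142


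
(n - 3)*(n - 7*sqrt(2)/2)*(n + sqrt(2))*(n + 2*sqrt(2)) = n^4 - 3*n^3 - sqrt(2)*n^3/2 - 17*n^2 + 3*sqrt(2)*n^2/2 - 14*sqrt(2)*n + 51*n + 42*sqrt(2)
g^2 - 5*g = g*(g - 5)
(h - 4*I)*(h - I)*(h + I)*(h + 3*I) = h^4 - I*h^3 + 13*h^2 - I*h + 12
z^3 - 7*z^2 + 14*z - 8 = (z - 4)*(z - 2)*(z - 1)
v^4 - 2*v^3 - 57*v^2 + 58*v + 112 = (v - 8)*(v - 2)*(v + 1)*(v + 7)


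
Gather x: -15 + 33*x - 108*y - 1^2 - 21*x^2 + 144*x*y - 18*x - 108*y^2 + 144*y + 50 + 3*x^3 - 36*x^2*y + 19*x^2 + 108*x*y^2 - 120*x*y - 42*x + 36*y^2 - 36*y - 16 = 3*x^3 + x^2*(-36*y - 2) + x*(108*y^2 + 24*y - 27) - 72*y^2 + 18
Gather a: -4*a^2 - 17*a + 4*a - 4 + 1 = -4*a^2 - 13*a - 3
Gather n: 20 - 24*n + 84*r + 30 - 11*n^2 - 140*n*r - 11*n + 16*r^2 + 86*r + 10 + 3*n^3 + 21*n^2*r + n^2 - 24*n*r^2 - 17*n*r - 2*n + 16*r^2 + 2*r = 3*n^3 + n^2*(21*r - 10) + n*(-24*r^2 - 157*r - 37) + 32*r^2 + 172*r + 60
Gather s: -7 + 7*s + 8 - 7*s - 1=0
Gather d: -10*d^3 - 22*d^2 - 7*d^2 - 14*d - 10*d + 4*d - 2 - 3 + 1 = -10*d^3 - 29*d^2 - 20*d - 4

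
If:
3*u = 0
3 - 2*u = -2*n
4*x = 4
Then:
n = -3/2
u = 0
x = 1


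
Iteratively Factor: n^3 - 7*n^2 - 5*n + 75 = (n + 3)*(n^2 - 10*n + 25) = (n - 5)*(n + 3)*(n - 5)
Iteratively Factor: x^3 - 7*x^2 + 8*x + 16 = (x + 1)*(x^2 - 8*x + 16) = (x - 4)*(x + 1)*(x - 4)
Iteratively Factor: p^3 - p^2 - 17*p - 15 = (p - 5)*(p^2 + 4*p + 3) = (p - 5)*(p + 1)*(p + 3)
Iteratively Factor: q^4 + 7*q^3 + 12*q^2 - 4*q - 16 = (q + 4)*(q^3 + 3*q^2 - 4) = (q + 2)*(q + 4)*(q^2 + q - 2) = (q - 1)*(q + 2)*(q + 4)*(q + 2)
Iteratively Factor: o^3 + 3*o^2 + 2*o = (o + 1)*(o^2 + 2*o) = (o + 1)*(o + 2)*(o)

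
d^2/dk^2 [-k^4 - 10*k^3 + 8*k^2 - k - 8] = -12*k^2 - 60*k + 16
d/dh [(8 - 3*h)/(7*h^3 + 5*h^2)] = (42*h^2 - 153*h - 80)/(h^3*(49*h^2 + 70*h + 25))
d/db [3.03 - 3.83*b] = -3.83000000000000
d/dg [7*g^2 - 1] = 14*g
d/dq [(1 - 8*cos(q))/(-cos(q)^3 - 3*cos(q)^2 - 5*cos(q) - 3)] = (16*cos(q)^3 + 21*cos(q)^2 - 6*cos(q) - 29)*sin(q)/((cos(q) + 1)^2*(cos(q)^2 + 2*cos(q) + 3)^2)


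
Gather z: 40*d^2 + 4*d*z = 40*d^2 + 4*d*z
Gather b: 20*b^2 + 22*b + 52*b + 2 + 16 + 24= 20*b^2 + 74*b + 42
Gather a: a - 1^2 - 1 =a - 2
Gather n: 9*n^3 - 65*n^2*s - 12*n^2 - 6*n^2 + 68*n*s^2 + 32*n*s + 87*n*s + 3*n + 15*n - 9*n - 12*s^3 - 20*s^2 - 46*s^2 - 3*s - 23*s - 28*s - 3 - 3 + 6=9*n^3 + n^2*(-65*s - 18) + n*(68*s^2 + 119*s + 9) - 12*s^3 - 66*s^2 - 54*s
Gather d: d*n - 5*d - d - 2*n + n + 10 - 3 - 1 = d*(n - 6) - n + 6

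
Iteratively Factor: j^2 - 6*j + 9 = (j - 3)*(j - 3)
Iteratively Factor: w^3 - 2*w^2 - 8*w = (w + 2)*(w^2 - 4*w) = (w - 4)*(w + 2)*(w)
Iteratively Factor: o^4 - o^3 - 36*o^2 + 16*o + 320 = (o - 5)*(o^3 + 4*o^2 - 16*o - 64) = (o - 5)*(o + 4)*(o^2 - 16) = (o - 5)*(o - 4)*(o + 4)*(o + 4)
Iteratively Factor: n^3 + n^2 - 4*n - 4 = (n - 2)*(n^2 + 3*n + 2) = (n - 2)*(n + 1)*(n + 2)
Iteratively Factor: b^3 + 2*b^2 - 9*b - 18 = (b + 3)*(b^2 - b - 6) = (b + 2)*(b + 3)*(b - 3)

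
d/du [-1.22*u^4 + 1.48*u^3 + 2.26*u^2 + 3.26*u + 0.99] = -4.88*u^3 + 4.44*u^2 + 4.52*u + 3.26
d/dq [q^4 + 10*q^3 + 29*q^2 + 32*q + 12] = 4*q^3 + 30*q^2 + 58*q + 32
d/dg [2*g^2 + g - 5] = 4*g + 1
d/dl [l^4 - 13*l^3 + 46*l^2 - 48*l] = 4*l^3 - 39*l^2 + 92*l - 48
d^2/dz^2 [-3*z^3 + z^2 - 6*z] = 2 - 18*z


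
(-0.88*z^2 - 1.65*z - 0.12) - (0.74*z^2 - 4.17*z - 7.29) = -1.62*z^2 + 2.52*z + 7.17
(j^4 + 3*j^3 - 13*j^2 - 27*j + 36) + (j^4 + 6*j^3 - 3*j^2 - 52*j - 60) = 2*j^4 + 9*j^3 - 16*j^2 - 79*j - 24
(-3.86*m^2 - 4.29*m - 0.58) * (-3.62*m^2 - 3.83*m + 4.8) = 13.9732*m^4 + 30.3136*m^3 + 0.00230000000000308*m^2 - 18.3706*m - 2.784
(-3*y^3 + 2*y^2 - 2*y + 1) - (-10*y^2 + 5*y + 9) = -3*y^3 + 12*y^2 - 7*y - 8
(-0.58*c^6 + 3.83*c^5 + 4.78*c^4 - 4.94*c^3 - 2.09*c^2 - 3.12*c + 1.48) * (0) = 0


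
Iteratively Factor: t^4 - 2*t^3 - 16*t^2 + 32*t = (t)*(t^3 - 2*t^2 - 16*t + 32) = t*(t + 4)*(t^2 - 6*t + 8) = t*(t - 2)*(t + 4)*(t - 4)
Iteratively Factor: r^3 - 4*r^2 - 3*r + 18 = (r - 3)*(r^2 - r - 6) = (r - 3)*(r + 2)*(r - 3)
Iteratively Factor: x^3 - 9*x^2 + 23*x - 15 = (x - 5)*(x^2 - 4*x + 3) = (x - 5)*(x - 1)*(x - 3)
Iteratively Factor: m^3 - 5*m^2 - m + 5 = (m - 5)*(m^2 - 1) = (m - 5)*(m - 1)*(m + 1)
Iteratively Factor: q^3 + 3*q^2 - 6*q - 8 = (q - 2)*(q^2 + 5*q + 4) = (q - 2)*(q + 4)*(q + 1)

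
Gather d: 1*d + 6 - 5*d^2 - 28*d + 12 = -5*d^2 - 27*d + 18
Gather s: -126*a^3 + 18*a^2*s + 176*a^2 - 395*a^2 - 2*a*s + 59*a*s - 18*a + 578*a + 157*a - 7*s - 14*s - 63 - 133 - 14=-126*a^3 - 219*a^2 + 717*a + s*(18*a^2 + 57*a - 21) - 210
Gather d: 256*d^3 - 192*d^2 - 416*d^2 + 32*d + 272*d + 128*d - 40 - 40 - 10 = 256*d^3 - 608*d^2 + 432*d - 90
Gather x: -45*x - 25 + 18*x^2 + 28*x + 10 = 18*x^2 - 17*x - 15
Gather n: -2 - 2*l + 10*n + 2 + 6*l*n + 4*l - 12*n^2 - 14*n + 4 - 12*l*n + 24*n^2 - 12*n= 2*l + 12*n^2 + n*(-6*l - 16) + 4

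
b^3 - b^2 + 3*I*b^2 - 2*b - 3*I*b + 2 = (b - 1)*(b + I)*(b + 2*I)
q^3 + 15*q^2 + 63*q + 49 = (q + 1)*(q + 7)^2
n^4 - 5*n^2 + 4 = (n - 2)*(n - 1)*(n + 1)*(n + 2)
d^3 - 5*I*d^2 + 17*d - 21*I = (d - 7*I)*(d - I)*(d + 3*I)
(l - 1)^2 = l^2 - 2*l + 1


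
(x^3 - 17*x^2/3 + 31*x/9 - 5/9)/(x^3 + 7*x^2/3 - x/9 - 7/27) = 3*(3*x^2 - 16*x + 5)/(9*x^2 + 24*x + 7)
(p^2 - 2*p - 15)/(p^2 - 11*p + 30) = (p + 3)/(p - 6)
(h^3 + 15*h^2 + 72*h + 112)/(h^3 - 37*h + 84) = (h^2 + 8*h + 16)/(h^2 - 7*h + 12)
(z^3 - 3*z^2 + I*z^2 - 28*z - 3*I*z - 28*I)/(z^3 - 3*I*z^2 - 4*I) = (z^2 - 3*z - 28)/(z^2 - 4*I*z - 4)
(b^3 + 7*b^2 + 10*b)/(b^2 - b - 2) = b*(b^2 + 7*b + 10)/(b^2 - b - 2)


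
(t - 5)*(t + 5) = t^2 - 25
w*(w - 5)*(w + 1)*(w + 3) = w^4 - w^3 - 17*w^2 - 15*w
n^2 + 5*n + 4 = (n + 1)*(n + 4)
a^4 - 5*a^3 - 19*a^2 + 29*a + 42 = (a - 7)*(a - 2)*(a + 1)*(a + 3)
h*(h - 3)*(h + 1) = h^3 - 2*h^2 - 3*h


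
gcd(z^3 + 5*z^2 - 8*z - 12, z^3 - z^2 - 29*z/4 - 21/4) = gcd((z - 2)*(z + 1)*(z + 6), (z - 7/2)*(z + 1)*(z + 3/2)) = z + 1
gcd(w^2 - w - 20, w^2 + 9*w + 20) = w + 4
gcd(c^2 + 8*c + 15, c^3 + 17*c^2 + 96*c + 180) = c + 5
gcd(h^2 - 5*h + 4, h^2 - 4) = 1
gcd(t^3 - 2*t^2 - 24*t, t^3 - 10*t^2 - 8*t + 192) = t^2 - 2*t - 24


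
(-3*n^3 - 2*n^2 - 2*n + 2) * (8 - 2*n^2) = 6*n^5 + 4*n^4 - 20*n^3 - 20*n^2 - 16*n + 16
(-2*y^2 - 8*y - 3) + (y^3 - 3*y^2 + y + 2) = y^3 - 5*y^2 - 7*y - 1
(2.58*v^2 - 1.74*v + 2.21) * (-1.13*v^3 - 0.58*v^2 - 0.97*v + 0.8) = -2.9154*v^5 + 0.4698*v^4 - 3.9907*v^3 + 2.47*v^2 - 3.5357*v + 1.768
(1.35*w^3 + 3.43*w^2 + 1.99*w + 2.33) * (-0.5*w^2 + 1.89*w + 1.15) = -0.675*w^5 + 0.8365*w^4 + 7.0402*w^3 + 6.5406*w^2 + 6.6922*w + 2.6795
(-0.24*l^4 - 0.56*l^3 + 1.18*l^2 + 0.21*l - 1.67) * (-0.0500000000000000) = 0.012*l^4 + 0.028*l^3 - 0.059*l^2 - 0.0105*l + 0.0835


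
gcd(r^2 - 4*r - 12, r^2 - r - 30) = r - 6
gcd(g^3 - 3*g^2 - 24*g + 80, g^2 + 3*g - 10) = g + 5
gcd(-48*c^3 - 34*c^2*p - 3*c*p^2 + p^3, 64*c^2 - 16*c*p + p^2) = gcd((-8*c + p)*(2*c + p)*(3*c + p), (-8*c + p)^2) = -8*c + p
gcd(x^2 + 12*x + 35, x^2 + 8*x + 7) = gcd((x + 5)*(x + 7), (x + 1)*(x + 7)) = x + 7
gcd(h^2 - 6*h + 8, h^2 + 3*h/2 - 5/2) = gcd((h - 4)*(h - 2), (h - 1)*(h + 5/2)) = 1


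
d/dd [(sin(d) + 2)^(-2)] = -2*cos(d)/(sin(d) + 2)^3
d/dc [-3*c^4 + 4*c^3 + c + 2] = -12*c^3 + 12*c^2 + 1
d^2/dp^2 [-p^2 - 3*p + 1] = -2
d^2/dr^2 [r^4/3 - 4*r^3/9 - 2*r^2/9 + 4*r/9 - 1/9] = 4*r^2 - 8*r/3 - 4/9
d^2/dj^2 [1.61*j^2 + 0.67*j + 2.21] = 3.22000000000000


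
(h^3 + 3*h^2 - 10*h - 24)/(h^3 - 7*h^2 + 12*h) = (h^2 + 6*h + 8)/(h*(h - 4))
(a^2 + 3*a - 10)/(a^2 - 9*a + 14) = (a + 5)/(a - 7)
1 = 1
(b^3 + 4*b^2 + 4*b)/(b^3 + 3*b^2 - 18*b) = (b^2 + 4*b + 4)/(b^2 + 3*b - 18)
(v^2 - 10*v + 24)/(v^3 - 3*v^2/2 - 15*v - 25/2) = 2*(-v^2 + 10*v - 24)/(-2*v^3 + 3*v^2 + 30*v + 25)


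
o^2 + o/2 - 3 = (o - 3/2)*(o + 2)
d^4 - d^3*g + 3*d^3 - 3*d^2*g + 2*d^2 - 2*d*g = d*(d + 1)*(d + 2)*(d - g)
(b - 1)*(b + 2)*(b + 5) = b^3 + 6*b^2 + 3*b - 10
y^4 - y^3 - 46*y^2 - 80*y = y*(y - 8)*(y + 2)*(y + 5)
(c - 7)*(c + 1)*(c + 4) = c^3 - 2*c^2 - 31*c - 28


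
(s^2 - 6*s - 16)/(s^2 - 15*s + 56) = (s + 2)/(s - 7)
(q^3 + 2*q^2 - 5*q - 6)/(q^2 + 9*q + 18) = (q^2 - q - 2)/(q + 6)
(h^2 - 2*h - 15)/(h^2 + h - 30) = (h + 3)/(h + 6)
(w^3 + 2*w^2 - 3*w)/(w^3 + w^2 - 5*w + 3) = w/(w - 1)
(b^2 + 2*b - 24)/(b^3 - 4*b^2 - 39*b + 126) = (b - 4)/(b^2 - 10*b + 21)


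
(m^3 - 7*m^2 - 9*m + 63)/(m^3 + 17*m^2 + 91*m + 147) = (m^2 - 10*m + 21)/(m^2 + 14*m + 49)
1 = 1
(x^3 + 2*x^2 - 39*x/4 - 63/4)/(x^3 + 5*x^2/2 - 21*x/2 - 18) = (x + 7/2)/(x + 4)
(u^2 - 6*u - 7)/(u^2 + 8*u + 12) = (u^2 - 6*u - 7)/(u^2 + 8*u + 12)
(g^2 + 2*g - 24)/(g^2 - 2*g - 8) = (g + 6)/(g + 2)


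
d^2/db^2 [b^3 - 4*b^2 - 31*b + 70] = 6*b - 8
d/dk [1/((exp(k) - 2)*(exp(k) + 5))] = (-2*exp(k) - 3)*exp(k)/(exp(4*k) + 6*exp(3*k) - 11*exp(2*k) - 60*exp(k) + 100)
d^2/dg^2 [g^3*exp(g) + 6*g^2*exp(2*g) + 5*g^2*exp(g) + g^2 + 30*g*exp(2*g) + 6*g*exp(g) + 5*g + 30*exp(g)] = g^3*exp(g) + 24*g^2*exp(2*g) + 11*g^2*exp(g) + 168*g*exp(2*g) + 32*g*exp(g) + 132*exp(2*g) + 52*exp(g) + 2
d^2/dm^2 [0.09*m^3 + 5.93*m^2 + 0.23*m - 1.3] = 0.54*m + 11.86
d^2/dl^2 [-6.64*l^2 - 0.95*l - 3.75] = -13.2800000000000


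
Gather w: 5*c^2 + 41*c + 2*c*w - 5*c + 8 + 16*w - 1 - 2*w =5*c^2 + 36*c + w*(2*c + 14) + 7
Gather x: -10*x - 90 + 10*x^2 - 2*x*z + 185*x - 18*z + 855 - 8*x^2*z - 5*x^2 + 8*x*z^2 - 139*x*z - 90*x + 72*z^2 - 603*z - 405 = x^2*(5 - 8*z) + x*(8*z^2 - 141*z + 85) + 72*z^2 - 621*z + 360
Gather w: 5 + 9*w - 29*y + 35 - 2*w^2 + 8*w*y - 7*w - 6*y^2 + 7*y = -2*w^2 + w*(8*y + 2) - 6*y^2 - 22*y + 40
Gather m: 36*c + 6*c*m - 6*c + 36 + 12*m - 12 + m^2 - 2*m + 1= 30*c + m^2 + m*(6*c + 10) + 25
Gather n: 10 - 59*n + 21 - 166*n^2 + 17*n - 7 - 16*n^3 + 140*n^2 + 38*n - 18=-16*n^3 - 26*n^2 - 4*n + 6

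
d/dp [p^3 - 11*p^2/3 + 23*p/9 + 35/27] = 3*p^2 - 22*p/3 + 23/9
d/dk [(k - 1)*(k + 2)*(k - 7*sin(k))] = -(k - 1)*(k + 2)*(7*cos(k) - 1) + (k - 1)*(k - 7*sin(k)) + (k + 2)*(k - 7*sin(k))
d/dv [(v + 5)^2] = 2*v + 10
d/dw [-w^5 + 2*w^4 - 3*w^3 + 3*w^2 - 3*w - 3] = -5*w^4 + 8*w^3 - 9*w^2 + 6*w - 3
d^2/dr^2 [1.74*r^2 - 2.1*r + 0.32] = 3.48000000000000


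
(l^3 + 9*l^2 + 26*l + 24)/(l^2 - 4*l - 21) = (l^2 + 6*l + 8)/(l - 7)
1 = 1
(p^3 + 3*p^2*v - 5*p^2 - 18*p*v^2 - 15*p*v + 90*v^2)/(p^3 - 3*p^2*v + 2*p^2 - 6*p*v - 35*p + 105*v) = (p + 6*v)/(p + 7)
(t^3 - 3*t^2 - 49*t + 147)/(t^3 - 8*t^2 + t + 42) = (t + 7)/(t + 2)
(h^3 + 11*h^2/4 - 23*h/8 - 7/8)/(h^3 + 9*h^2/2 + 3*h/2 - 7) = (h + 1/4)/(h + 2)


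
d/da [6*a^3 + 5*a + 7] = 18*a^2 + 5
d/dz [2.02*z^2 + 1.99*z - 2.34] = 4.04*z + 1.99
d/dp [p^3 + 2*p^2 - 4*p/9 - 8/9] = 3*p^2 + 4*p - 4/9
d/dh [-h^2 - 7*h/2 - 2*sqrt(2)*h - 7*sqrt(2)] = -2*h - 7/2 - 2*sqrt(2)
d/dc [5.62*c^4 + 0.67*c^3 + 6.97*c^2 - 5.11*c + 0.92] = 22.48*c^3 + 2.01*c^2 + 13.94*c - 5.11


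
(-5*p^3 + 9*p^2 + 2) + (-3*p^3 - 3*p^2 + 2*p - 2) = -8*p^3 + 6*p^2 + 2*p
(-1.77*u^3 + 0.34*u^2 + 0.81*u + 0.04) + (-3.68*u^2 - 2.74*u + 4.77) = -1.77*u^3 - 3.34*u^2 - 1.93*u + 4.81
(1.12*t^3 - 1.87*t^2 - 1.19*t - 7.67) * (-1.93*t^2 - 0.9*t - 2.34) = -2.1616*t^5 + 2.6011*t^4 + 1.3589*t^3 + 20.2499*t^2 + 9.6876*t + 17.9478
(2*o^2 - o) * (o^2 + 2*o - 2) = 2*o^4 + 3*o^3 - 6*o^2 + 2*o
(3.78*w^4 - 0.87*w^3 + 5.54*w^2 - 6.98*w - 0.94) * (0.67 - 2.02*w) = -7.6356*w^5 + 4.29*w^4 - 11.7737*w^3 + 17.8114*w^2 - 2.7778*w - 0.6298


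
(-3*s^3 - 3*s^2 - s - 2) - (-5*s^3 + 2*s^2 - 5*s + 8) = 2*s^3 - 5*s^2 + 4*s - 10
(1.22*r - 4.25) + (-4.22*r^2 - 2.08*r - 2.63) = -4.22*r^2 - 0.86*r - 6.88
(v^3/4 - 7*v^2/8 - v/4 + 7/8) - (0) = v^3/4 - 7*v^2/8 - v/4 + 7/8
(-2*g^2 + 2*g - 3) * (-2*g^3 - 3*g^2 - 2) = 4*g^5 + 2*g^4 + 13*g^2 - 4*g + 6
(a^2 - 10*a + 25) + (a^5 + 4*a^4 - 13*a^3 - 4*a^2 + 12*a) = a^5 + 4*a^4 - 13*a^3 - 3*a^2 + 2*a + 25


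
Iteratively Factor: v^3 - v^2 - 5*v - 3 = (v + 1)*(v^2 - 2*v - 3) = (v - 3)*(v + 1)*(v + 1)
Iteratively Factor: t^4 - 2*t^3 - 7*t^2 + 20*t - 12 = (t - 2)*(t^3 - 7*t + 6) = (t - 2)^2*(t^2 + 2*t - 3) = (t - 2)^2*(t - 1)*(t + 3)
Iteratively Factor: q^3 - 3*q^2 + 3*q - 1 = (q - 1)*(q^2 - 2*q + 1) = (q - 1)^2*(q - 1)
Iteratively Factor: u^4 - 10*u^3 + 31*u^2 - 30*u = (u)*(u^3 - 10*u^2 + 31*u - 30) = u*(u - 3)*(u^2 - 7*u + 10) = u*(u - 5)*(u - 3)*(u - 2)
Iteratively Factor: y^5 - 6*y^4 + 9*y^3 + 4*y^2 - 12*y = (y - 3)*(y^4 - 3*y^3 + 4*y) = (y - 3)*(y + 1)*(y^3 - 4*y^2 + 4*y) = y*(y - 3)*(y + 1)*(y^2 - 4*y + 4) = y*(y - 3)*(y - 2)*(y + 1)*(y - 2)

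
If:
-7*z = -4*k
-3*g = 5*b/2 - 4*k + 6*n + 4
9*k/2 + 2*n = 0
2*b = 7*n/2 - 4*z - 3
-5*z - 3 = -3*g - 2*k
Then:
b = -13558/6573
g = 6781/6573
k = 104/939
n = -78/313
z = 416/6573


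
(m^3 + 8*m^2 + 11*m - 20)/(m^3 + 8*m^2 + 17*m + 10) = (m^2 + 3*m - 4)/(m^2 + 3*m + 2)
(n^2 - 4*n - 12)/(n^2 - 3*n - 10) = (n - 6)/(n - 5)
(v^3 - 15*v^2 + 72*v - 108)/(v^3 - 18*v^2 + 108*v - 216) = (v - 3)/(v - 6)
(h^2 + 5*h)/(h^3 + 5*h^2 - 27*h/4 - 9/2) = 4*h*(h + 5)/(4*h^3 + 20*h^2 - 27*h - 18)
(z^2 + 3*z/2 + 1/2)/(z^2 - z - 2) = (z + 1/2)/(z - 2)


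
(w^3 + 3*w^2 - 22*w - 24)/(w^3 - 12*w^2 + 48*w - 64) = (w^2 + 7*w + 6)/(w^2 - 8*w + 16)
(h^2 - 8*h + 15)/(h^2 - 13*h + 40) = (h - 3)/(h - 8)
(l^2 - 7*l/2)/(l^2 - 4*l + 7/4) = 2*l/(2*l - 1)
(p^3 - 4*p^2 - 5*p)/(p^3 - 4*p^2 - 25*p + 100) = p*(p + 1)/(p^2 + p - 20)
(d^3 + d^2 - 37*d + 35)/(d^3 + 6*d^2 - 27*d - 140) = (d - 1)/(d + 4)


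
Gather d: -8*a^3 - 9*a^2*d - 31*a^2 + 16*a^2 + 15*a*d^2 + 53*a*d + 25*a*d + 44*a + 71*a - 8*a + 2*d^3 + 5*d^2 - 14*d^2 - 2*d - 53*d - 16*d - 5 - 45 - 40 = -8*a^3 - 15*a^2 + 107*a + 2*d^3 + d^2*(15*a - 9) + d*(-9*a^2 + 78*a - 71) - 90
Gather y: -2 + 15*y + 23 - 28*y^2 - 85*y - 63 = -28*y^2 - 70*y - 42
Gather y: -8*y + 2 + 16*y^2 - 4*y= 16*y^2 - 12*y + 2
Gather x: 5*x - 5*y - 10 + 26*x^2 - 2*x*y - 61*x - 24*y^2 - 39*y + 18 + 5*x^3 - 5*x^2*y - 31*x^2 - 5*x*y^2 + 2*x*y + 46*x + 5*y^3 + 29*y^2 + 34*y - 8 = 5*x^3 + x^2*(-5*y - 5) + x*(-5*y^2 - 10) + 5*y^3 + 5*y^2 - 10*y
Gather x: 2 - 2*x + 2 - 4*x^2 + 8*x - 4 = -4*x^2 + 6*x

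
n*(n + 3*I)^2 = n^3 + 6*I*n^2 - 9*n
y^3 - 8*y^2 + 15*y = y*(y - 5)*(y - 3)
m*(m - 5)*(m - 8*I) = m^3 - 5*m^2 - 8*I*m^2 + 40*I*m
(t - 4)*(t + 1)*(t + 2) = t^3 - t^2 - 10*t - 8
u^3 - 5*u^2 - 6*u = u*(u - 6)*(u + 1)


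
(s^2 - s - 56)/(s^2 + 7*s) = (s - 8)/s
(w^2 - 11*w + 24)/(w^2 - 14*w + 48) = (w - 3)/(w - 6)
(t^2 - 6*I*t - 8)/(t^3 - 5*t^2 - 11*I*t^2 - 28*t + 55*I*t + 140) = (t - 2*I)/(t^2 - t*(5 + 7*I) + 35*I)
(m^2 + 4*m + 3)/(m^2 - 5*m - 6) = (m + 3)/(m - 6)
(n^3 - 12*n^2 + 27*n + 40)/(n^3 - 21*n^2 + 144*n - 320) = (n + 1)/(n - 8)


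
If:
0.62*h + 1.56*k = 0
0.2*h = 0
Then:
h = 0.00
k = 0.00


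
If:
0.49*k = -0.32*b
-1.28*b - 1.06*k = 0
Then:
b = 0.00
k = 0.00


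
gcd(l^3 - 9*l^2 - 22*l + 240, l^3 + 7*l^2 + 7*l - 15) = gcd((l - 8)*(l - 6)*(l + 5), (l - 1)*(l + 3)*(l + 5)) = l + 5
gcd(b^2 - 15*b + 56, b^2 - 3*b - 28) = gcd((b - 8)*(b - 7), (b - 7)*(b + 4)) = b - 7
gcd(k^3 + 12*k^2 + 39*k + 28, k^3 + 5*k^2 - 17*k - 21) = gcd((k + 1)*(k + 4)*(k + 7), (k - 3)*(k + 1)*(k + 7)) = k^2 + 8*k + 7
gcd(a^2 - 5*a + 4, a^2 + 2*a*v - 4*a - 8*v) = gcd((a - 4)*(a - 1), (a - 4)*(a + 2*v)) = a - 4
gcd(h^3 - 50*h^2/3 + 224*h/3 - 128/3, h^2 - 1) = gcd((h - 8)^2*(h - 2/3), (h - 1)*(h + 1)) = 1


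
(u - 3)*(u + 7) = u^2 + 4*u - 21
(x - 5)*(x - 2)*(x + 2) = x^3 - 5*x^2 - 4*x + 20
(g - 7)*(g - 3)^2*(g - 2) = g^4 - 15*g^3 + 77*g^2 - 165*g + 126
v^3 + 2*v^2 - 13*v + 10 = (v - 2)*(v - 1)*(v + 5)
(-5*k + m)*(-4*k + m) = 20*k^2 - 9*k*m + m^2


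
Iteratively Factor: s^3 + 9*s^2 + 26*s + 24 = (s + 4)*(s^2 + 5*s + 6) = (s + 3)*(s + 4)*(s + 2)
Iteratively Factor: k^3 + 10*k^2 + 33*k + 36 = (k + 4)*(k^2 + 6*k + 9) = (k + 3)*(k + 4)*(k + 3)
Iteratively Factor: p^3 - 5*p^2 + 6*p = (p - 2)*(p^2 - 3*p) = (p - 3)*(p - 2)*(p)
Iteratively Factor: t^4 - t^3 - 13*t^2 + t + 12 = (t + 3)*(t^3 - 4*t^2 - t + 4) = (t - 1)*(t + 3)*(t^2 - 3*t - 4) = (t - 1)*(t + 1)*(t + 3)*(t - 4)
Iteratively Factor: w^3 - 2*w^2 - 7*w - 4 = (w + 1)*(w^2 - 3*w - 4) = (w - 4)*(w + 1)*(w + 1)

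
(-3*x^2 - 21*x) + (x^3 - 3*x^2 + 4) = x^3 - 6*x^2 - 21*x + 4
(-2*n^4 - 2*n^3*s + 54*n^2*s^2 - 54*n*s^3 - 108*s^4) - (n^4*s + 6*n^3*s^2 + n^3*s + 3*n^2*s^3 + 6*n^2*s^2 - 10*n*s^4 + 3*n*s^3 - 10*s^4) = -n^4*s - 2*n^4 - 6*n^3*s^2 - 3*n^3*s - 3*n^2*s^3 + 48*n^2*s^2 + 10*n*s^4 - 57*n*s^3 - 98*s^4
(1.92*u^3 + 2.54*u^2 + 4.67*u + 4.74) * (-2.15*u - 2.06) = -4.128*u^4 - 9.4162*u^3 - 15.2729*u^2 - 19.8112*u - 9.7644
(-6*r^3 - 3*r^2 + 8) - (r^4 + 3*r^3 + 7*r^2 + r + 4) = -r^4 - 9*r^3 - 10*r^2 - r + 4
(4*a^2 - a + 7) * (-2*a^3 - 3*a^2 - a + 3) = -8*a^5 - 10*a^4 - 15*a^3 - 8*a^2 - 10*a + 21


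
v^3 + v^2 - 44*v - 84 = (v - 7)*(v + 2)*(v + 6)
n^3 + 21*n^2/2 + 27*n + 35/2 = (n + 1)*(n + 5/2)*(n + 7)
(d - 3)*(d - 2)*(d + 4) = d^3 - d^2 - 14*d + 24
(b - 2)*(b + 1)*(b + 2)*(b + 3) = b^4 + 4*b^3 - b^2 - 16*b - 12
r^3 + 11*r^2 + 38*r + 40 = (r + 2)*(r + 4)*(r + 5)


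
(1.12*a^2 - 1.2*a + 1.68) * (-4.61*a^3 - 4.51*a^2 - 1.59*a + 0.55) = -5.1632*a^5 + 0.480799999999999*a^4 - 4.1136*a^3 - 5.0528*a^2 - 3.3312*a + 0.924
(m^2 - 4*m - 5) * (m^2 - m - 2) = m^4 - 5*m^3 - 3*m^2 + 13*m + 10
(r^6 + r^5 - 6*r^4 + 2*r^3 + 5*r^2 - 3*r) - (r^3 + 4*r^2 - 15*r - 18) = r^6 + r^5 - 6*r^4 + r^3 + r^2 + 12*r + 18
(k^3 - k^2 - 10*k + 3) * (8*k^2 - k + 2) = 8*k^5 - 9*k^4 - 77*k^3 + 32*k^2 - 23*k + 6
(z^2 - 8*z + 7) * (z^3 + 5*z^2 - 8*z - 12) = z^5 - 3*z^4 - 41*z^3 + 87*z^2 + 40*z - 84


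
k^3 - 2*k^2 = k^2*(k - 2)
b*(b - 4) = b^2 - 4*b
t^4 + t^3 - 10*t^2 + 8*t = t*(t - 2)*(t - 1)*(t + 4)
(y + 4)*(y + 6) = y^2 + 10*y + 24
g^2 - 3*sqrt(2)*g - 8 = (g - 4*sqrt(2))*(g + sqrt(2))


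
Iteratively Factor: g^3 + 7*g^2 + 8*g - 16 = (g + 4)*(g^2 + 3*g - 4) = (g - 1)*(g + 4)*(g + 4)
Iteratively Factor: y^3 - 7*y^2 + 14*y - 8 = (y - 4)*(y^2 - 3*y + 2) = (y - 4)*(y - 2)*(y - 1)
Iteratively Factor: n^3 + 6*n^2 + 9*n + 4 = (n + 4)*(n^2 + 2*n + 1) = (n + 1)*(n + 4)*(n + 1)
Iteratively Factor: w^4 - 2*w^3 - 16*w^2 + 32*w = (w - 4)*(w^3 + 2*w^2 - 8*w) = (w - 4)*(w - 2)*(w^2 + 4*w) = (w - 4)*(w - 2)*(w + 4)*(w)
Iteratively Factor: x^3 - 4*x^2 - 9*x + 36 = (x - 3)*(x^2 - x - 12) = (x - 4)*(x - 3)*(x + 3)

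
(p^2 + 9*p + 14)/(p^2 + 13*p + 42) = (p + 2)/(p + 6)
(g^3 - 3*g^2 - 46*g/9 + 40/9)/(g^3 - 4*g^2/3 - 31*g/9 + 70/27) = 3*(g - 4)/(3*g - 7)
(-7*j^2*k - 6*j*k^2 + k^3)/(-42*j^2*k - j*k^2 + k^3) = (j + k)/(6*j + k)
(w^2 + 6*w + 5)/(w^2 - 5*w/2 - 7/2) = 2*(w + 5)/(2*w - 7)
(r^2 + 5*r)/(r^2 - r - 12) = r*(r + 5)/(r^2 - r - 12)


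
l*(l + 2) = l^2 + 2*l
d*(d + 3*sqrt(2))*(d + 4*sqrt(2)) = d^3 + 7*sqrt(2)*d^2 + 24*d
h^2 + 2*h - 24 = (h - 4)*(h + 6)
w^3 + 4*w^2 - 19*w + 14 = (w - 2)*(w - 1)*(w + 7)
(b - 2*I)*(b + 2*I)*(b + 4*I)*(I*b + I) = I*b^4 - 4*b^3 + I*b^3 - 4*b^2 + 4*I*b^2 - 16*b + 4*I*b - 16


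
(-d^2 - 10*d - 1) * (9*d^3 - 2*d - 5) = -9*d^5 - 90*d^4 - 7*d^3 + 25*d^2 + 52*d + 5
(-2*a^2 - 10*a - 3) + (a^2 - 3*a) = -a^2 - 13*a - 3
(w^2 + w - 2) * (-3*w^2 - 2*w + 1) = -3*w^4 - 5*w^3 + 5*w^2 + 5*w - 2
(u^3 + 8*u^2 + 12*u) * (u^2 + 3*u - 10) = u^5 + 11*u^4 + 26*u^3 - 44*u^2 - 120*u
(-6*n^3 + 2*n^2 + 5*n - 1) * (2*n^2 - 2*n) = -12*n^5 + 16*n^4 + 6*n^3 - 12*n^2 + 2*n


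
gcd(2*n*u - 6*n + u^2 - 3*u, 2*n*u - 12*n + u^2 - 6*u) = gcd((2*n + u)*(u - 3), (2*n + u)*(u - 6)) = 2*n + u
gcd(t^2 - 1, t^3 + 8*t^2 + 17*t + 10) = t + 1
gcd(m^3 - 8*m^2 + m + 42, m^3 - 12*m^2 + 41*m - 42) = m^2 - 10*m + 21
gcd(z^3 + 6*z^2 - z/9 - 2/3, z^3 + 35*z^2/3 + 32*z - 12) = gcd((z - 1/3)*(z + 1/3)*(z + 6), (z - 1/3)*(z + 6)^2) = z^2 + 17*z/3 - 2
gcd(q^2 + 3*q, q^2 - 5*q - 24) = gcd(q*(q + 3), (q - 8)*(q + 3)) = q + 3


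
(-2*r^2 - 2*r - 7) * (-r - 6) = 2*r^3 + 14*r^2 + 19*r + 42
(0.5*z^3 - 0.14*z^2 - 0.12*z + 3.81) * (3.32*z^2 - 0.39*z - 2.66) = 1.66*z^5 - 0.6598*z^4 - 1.6738*z^3 + 13.0684*z^2 - 1.1667*z - 10.1346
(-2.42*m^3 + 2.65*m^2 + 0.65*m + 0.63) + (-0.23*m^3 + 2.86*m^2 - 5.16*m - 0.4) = -2.65*m^3 + 5.51*m^2 - 4.51*m + 0.23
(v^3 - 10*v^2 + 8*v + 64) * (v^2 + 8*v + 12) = v^5 - 2*v^4 - 60*v^3 + 8*v^2 + 608*v + 768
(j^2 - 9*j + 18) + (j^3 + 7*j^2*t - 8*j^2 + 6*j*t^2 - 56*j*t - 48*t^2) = j^3 + 7*j^2*t - 7*j^2 + 6*j*t^2 - 56*j*t - 9*j - 48*t^2 + 18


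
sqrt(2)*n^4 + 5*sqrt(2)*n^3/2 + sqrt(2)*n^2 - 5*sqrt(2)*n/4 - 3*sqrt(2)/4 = (n + 1)*(n + 3/2)*(n - sqrt(2)/2)*(sqrt(2)*n + 1)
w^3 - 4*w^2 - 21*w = w*(w - 7)*(w + 3)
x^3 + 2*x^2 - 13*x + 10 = (x - 2)*(x - 1)*(x + 5)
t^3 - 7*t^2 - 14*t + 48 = (t - 8)*(t - 2)*(t + 3)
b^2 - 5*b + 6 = (b - 3)*(b - 2)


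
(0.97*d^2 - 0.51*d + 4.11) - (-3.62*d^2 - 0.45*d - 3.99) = 4.59*d^2 - 0.06*d + 8.1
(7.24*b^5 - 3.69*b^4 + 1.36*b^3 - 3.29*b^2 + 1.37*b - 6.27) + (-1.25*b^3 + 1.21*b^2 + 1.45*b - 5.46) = 7.24*b^5 - 3.69*b^4 + 0.11*b^3 - 2.08*b^2 + 2.82*b - 11.73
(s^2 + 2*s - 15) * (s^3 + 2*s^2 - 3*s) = s^5 + 4*s^4 - 14*s^3 - 36*s^2 + 45*s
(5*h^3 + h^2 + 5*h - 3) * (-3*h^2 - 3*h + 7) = -15*h^5 - 18*h^4 + 17*h^3 + h^2 + 44*h - 21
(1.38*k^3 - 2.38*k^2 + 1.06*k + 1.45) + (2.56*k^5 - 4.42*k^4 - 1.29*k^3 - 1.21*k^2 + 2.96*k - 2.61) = 2.56*k^5 - 4.42*k^4 + 0.0899999999999999*k^3 - 3.59*k^2 + 4.02*k - 1.16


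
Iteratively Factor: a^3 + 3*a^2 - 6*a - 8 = (a + 4)*(a^2 - a - 2) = (a + 1)*(a + 4)*(a - 2)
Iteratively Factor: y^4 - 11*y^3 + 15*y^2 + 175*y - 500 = (y + 4)*(y^3 - 15*y^2 + 75*y - 125) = (y - 5)*(y + 4)*(y^2 - 10*y + 25) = (y - 5)^2*(y + 4)*(y - 5)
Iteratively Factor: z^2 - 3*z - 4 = (z - 4)*(z + 1)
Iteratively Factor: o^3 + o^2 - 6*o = (o + 3)*(o^2 - 2*o) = (o - 2)*(o + 3)*(o)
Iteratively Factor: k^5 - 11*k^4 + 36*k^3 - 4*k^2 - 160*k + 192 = (k - 3)*(k^4 - 8*k^3 + 12*k^2 + 32*k - 64) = (k - 4)*(k - 3)*(k^3 - 4*k^2 - 4*k + 16) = (k - 4)*(k - 3)*(k + 2)*(k^2 - 6*k + 8) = (k - 4)*(k - 3)*(k - 2)*(k + 2)*(k - 4)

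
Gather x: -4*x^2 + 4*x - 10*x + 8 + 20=-4*x^2 - 6*x + 28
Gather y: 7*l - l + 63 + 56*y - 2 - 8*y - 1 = 6*l + 48*y + 60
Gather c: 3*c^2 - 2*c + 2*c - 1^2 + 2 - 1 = 3*c^2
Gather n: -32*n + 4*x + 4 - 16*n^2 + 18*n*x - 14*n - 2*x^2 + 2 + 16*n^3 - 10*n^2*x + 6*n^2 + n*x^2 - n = 16*n^3 + n^2*(-10*x - 10) + n*(x^2 + 18*x - 47) - 2*x^2 + 4*x + 6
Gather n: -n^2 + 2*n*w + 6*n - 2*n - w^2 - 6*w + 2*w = -n^2 + n*(2*w + 4) - w^2 - 4*w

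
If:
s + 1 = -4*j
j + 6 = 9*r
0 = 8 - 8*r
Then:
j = 3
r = 1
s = -13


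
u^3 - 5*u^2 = u^2*(u - 5)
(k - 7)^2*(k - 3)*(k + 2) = k^4 - 15*k^3 + 57*k^2 + 35*k - 294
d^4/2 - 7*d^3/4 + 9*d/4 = d*(d/2 + 1/2)*(d - 3)*(d - 3/2)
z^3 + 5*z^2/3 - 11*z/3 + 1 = (z - 1)*(z - 1/3)*(z + 3)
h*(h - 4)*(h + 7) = h^3 + 3*h^2 - 28*h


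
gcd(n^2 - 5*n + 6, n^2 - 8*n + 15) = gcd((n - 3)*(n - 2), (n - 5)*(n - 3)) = n - 3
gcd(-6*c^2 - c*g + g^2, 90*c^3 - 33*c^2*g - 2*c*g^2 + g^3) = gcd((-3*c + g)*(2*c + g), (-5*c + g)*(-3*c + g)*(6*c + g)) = 3*c - g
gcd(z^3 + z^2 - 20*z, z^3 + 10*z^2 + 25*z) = z^2 + 5*z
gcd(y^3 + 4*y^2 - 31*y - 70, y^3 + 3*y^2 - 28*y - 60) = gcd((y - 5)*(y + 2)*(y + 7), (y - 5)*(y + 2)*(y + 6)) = y^2 - 3*y - 10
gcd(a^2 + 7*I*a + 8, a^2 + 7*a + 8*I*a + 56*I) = a + 8*I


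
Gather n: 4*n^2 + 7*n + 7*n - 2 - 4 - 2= 4*n^2 + 14*n - 8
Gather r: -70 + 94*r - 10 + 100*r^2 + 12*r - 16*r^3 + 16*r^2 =-16*r^3 + 116*r^2 + 106*r - 80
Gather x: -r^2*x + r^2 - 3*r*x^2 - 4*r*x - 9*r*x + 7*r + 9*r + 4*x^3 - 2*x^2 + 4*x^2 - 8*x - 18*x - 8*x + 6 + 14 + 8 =r^2 + 16*r + 4*x^3 + x^2*(2 - 3*r) + x*(-r^2 - 13*r - 34) + 28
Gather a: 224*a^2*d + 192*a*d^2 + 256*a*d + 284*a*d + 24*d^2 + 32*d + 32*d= 224*a^2*d + a*(192*d^2 + 540*d) + 24*d^2 + 64*d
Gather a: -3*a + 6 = 6 - 3*a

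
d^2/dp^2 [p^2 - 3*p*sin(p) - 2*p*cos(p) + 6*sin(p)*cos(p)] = 3*p*sin(p) + 2*p*cos(p) + 4*sin(p) - 12*sin(2*p) - 6*cos(p) + 2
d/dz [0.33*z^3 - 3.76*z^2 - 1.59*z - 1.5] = 0.99*z^2 - 7.52*z - 1.59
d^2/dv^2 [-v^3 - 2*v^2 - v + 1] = -6*v - 4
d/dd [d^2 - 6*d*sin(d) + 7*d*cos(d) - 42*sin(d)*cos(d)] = -7*d*sin(d) - 6*d*cos(d) + 2*d - 6*sin(d) + 7*cos(d) - 42*cos(2*d)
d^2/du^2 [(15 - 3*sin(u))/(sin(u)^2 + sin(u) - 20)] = 3*(sin(u)^5 - 21*sin(u)^4 + 103*sin(u)^3 - 355*sin(u)^2 + 210*sin(u) + 170)/(sin(u)^2 + sin(u) - 20)^3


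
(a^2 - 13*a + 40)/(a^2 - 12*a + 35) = (a - 8)/(a - 7)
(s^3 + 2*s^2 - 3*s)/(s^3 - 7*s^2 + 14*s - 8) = s*(s + 3)/(s^2 - 6*s + 8)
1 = 1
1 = 1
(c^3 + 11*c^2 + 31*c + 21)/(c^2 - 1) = (c^2 + 10*c + 21)/(c - 1)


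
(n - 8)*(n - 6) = n^2 - 14*n + 48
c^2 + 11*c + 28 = (c + 4)*(c + 7)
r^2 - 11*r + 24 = (r - 8)*(r - 3)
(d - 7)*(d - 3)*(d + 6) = d^3 - 4*d^2 - 39*d + 126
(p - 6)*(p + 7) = p^2 + p - 42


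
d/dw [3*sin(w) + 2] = 3*cos(w)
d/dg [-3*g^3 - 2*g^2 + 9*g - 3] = -9*g^2 - 4*g + 9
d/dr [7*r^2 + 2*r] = 14*r + 2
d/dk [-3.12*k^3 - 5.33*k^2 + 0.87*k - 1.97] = -9.36*k^2 - 10.66*k + 0.87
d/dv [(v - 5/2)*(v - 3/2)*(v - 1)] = 3*v^2 - 10*v + 31/4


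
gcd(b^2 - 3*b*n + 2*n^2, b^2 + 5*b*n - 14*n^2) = b - 2*n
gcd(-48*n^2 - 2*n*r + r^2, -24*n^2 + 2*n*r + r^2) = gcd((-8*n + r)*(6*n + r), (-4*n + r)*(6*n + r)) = 6*n + r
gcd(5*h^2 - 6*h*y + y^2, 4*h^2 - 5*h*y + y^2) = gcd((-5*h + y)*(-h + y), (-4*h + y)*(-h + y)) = -h + y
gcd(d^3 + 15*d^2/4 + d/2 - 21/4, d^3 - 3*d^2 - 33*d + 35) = d - 1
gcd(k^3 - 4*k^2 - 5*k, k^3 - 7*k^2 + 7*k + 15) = k^2 - 4*k - 5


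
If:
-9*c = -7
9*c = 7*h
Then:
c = 7/9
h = 1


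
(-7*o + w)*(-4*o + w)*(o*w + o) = 28*o^3*w + 28*o^3 - 11*o^2*w^2 - 11*o^2*w + o*w^3 + o*w^2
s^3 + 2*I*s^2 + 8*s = s*(s - 2*I)*(s + 4*I)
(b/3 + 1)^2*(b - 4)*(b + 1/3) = b^4/9 + 7*b^3/27 - 43*b^2/27 - 41*b/9 - 4/3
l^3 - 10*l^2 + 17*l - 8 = (l - 8)*(l - 1)^2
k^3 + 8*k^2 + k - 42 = (k - 2)*(k + 3)*(k + 7)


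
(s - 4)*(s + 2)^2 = s^3 - 12*s - 16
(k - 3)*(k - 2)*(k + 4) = k^3 - k^2 - 14*k + 24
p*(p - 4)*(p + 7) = p^3 + 3*p^2 - 28*p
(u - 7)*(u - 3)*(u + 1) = u^3 - 9*u^2 + 11*u + 21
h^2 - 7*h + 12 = (h - 4)*(h - 3)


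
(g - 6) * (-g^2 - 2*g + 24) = -g^3 + 4*g^2 + 36*g - 144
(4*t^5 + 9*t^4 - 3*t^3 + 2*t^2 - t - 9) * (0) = 0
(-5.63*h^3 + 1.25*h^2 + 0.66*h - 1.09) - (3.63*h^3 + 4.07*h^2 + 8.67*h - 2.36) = -9.26*h^3 - 2.82*h^2 - 8.01*h + 1.27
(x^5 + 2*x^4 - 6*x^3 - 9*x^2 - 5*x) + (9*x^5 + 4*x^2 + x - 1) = 10*x^5 + 2*x^4 - 6*x^3 - 5*x^2 - 4*x - 1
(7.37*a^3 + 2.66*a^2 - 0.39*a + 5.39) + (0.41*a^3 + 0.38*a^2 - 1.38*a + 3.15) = 7.78*a^3 + 3.04*a^2 - 1.77*a + 8.54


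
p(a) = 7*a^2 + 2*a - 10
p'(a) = 14*a + 2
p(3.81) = 99.23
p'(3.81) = 55.34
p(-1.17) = -2.76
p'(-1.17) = -14.38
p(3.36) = 75.75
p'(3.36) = 49.04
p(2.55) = 40.62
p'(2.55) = 37.70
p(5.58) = 219.11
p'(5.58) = 80.12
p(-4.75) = 138.44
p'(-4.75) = -64.50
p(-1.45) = 1.82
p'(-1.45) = -18.30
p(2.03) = 22.91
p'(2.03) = 30.42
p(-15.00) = 1535.00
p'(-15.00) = -208.00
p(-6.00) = 230.00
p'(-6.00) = -82.00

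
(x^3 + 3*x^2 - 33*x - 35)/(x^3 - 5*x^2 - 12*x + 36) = (x^3 + 3*x^2 - 33*x - 35)/(x^3 - 5*x^2 - 12*x + 36)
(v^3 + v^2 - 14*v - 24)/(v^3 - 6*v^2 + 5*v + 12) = (v^2 + 5*v + 6)/(v^2 - 2*v - 3)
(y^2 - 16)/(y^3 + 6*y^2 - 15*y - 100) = (y + 4)/(y^2 + 10*y + 25)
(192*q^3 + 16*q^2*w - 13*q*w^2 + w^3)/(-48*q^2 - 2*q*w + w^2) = (-24*q^2 - 5*q*w + w^2)/(6*q + w)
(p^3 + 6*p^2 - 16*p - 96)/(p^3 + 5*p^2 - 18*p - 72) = (p + 4)/(p + 3)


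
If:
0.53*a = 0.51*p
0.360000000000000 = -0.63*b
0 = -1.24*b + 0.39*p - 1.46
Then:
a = 1.85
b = -0.57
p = 1.93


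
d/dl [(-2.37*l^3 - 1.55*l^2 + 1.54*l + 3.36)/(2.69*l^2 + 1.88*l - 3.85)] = (-6.3753*l^4 - 8.9112*l^3 + 20.3169*l^2 - 6.1418*l - 12.2458)/(7.2361*l^4 + 10.1144*l^3 - 17.1786*l^2 - 14.476*l + 14.8225)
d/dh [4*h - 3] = 4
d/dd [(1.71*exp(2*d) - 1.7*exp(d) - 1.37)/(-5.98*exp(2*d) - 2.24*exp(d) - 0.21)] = (-13.9964*exp(2*d) - 17.1034*exp(d) - 2.7118)*exp(d)/(35.7604*exp(4*d) + 26.7904*exp(3*d) + 7.5292*exp(2*d) + 0.9408*exp(d) + 0.0441)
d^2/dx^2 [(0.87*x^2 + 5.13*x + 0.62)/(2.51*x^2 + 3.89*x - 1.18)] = (47.6498399999999*x^3 + 38.896968*x^2 + 127.485912*x + 71.954664)/(15.813251*x^6 + 73.522167*x^5 + 91.642359*x^4 - 10.264543*x^3 - 43.082862*x^2 + 16.249308*x - 1.643032)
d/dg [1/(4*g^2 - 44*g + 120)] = (11 - 2*g)/(4*(g^2 - 11*g + 30)^2)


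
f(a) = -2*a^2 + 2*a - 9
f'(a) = 2 - 4*a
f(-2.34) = -24.63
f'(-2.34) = 11.36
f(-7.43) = -134.27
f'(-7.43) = 31.72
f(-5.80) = -87.88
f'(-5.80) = 25.20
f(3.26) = -23.74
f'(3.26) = -11.04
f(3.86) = -31.08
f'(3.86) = -13.44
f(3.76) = -29.76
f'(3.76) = -13.04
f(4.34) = -37.99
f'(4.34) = -15.36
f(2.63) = -17.57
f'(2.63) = -8.52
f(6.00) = -69.00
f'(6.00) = -22.00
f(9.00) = -153.00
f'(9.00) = -34.00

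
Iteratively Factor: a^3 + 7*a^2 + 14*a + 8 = (a + 4)*(a^2 + 3*a + 2) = (a + 2)*(a + 4)*(a + 1)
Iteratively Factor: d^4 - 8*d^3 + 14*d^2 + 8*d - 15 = (d - 3)*(d^3 - 5*d^2 - d + 5) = (d - 5)*(d - 3)*(d^2 - 1) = (d - 5)*(d - 3)*(d - 1)*(d + 1)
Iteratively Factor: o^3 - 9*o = (o + 3)*(o^2 - 3*o) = o*(o + 3)*(o - 3)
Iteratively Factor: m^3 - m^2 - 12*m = (m + 3)*(m^2 - 4*m) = (m - 4)*(m + 3)*(m)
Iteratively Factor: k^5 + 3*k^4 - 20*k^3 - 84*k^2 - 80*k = (k - 5)*(k^4 + 8*k^3 + 20*k^2 + 16*k) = (k - 5)*(k + 2)*(k^3 + 6*k^2 + 8*k) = (k - 5)*(k + 2)^2*(k^2 + 4*k) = (k - 5)*(k + 2)^2*(k + 4)*(k)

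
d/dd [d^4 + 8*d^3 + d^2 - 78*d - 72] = 4*d^3 + 24*d^2 + 2*d - 78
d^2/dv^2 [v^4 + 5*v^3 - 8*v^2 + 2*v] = 12*v^2 + 30*v - 16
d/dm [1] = 0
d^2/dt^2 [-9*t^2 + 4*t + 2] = -18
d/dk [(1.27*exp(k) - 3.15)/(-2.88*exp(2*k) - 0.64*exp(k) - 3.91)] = (3.6576*exp(2*k) - 18.144*exp(k) - 6.9817)*exp(k)/(8.2944*exp(4*k) + 3.6864*exp(3*k) + 22.9312*exp(2*k) + 5.0048*exp(k) + 15.2881)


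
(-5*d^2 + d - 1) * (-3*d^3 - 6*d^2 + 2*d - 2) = 15*d^5 + 27*d^4 - 13*d^3 + 18*d^2 - 4*d + 2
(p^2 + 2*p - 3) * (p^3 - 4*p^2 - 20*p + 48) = p^5 - 2*p^4 - 31*p^3 + 20*p^2 + 156*p - 144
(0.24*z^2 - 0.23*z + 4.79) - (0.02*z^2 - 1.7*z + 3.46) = 0.22*z^2 + 1.47*z + 1.33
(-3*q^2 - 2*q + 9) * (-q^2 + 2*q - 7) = 3*q^4 - 4*q^3 + 8*q^2 + 32*q - 63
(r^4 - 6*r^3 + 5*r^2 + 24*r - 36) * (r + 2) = r^5 - 4*r^4 - 7*r^3 + 34*r^2 + 12*r - 72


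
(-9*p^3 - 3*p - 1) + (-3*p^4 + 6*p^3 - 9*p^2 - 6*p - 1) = -3*p^4 - 3*p^3 - 9*p^2 - 9*p - 2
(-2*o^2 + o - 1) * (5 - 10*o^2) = 20*o^4 - 10*o^3 + 5*o - 5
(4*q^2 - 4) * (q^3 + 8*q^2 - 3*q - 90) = 4*q^5 + 32*q^4 - 16*q^3 - 392*q^2 + 12*q + 360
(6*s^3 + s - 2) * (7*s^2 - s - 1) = 42*s^5 - 6*s^4 + s^3 - 15*s^2 + s + 2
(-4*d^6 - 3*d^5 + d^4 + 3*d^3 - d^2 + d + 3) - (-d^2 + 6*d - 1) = -4*d^6 - 3*d^5 + d^4 + 3*d^3 - 5*d + 4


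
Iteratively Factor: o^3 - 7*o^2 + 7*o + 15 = (o - 3)*(o^2 - 4*o - 5) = (o - 3)*(o + 1)*(o - 5)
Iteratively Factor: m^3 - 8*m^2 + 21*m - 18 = (m - 3)*(m^2 - 5*m + 6) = (m - 3)*(m - 2)*(m - 3)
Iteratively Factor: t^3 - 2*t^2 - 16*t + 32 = (t - 4)*(t^2 + 2*t - 8) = (t - 4)*(t - 2)*(t + 4)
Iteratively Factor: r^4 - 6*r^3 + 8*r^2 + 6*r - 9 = (r - 3)*(r^3 - 3*r^2 - r + 3) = (r - 3)^2*(r^2 - 1) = (r - 3)^2*(r - 1)*(r + 1)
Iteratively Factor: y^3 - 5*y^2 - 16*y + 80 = (y + 4)*(y^2 - 9*y + 20) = (y - 4)*(y + 4)*(y - 5)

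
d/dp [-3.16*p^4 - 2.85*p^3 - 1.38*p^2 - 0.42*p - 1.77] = -12.64*p^3 - 8.55*p^2 - 2.76*p - 0.42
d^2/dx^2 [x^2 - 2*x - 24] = 2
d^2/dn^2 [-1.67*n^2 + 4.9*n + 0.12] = -3.34000000000000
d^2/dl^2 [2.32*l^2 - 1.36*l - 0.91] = 4.64000000000000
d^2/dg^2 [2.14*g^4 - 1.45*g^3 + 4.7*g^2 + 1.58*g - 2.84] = 25.68*g^2 - 8.7*g + 9.4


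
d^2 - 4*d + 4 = (d - 2)^2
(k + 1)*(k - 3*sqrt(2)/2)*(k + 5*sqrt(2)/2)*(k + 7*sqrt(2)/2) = k^4 + k^3 + 9*sqrt(2)*k^3/2 - k^2/2 + 9*sqrt(2)*k^2/2 - 105*sqrt(2)*k/4 - k/2 - 105*sqrt(2)/4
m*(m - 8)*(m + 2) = m^3 - 6*m^2 - 16*m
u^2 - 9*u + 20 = (u - 5)*(u - 4)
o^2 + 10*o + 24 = (o + 4)*(o + 6)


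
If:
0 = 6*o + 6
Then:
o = -1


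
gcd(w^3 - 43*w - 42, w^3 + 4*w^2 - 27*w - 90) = w + 6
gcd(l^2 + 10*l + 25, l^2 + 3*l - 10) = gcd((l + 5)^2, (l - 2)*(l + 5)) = l + 5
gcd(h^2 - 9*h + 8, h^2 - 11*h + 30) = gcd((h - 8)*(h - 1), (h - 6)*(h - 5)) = 1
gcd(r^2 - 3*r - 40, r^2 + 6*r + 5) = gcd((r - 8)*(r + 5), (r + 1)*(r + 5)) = r + 5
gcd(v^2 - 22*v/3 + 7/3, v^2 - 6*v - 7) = v - 7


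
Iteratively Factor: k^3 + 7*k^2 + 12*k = (k + 4)*(k^2 + 3*k) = k*(k + 4)*(k + 3)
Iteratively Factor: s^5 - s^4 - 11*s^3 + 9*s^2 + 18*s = (s - 3)*(s^4 + 2*s^3 - 5*s^2 - 6*s) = (s - 3)*(s + 3)*(s^3 - s^2 - 2*s) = s*(s - 3)*(s + 3)*(s^2 - s - 2) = s*(s - 3)*(s + 1)*(s + 3)*(s - 2)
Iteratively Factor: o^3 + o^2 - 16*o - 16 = (o - 4)*(o^2 + 5*o + 4) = (o - 4)*(o + 1)*(o + 4)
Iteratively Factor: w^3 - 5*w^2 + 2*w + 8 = (w - 2)*(w^2 - 3*w - 4) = (w - 2)*(w + 1)*(w - 4)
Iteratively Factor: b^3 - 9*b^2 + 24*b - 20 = (b - 2)*(b^2 - 7*b + 10) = (b - 5)*(b - 2)*(b - 2)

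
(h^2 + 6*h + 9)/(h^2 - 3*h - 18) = (h + 3)/(h - 6)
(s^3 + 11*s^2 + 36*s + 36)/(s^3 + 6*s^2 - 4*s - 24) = (s + 3)/(s - 2)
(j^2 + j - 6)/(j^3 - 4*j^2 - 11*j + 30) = 1/(j - 5)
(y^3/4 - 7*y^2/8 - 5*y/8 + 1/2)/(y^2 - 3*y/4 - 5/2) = (-2*y^3 + 7*y^2 + 5*y - 4)/(2*(-4*y^2 + 3*y + 10))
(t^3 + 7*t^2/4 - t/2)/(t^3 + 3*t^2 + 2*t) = (t - 1/4)/(t + 1)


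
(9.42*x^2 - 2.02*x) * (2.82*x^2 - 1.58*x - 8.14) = 26.5644*x^4 - 20.58*x^3 - 73.4872*x^2 + 16.4428*x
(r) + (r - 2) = 2*r - 2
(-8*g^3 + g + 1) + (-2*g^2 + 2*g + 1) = -8*g^3 - 2*g^2 + 3*g + 2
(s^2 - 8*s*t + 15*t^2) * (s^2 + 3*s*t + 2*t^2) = s^4 - 5*s^3*t - 7*s^2*t^2 + 29*s*t^3 + 30*t^4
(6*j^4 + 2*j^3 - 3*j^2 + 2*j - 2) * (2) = 12*j^4 + 4*j^3 - 6*j^2 + 4*j - 4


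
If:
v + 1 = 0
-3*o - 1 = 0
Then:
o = -1/3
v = -1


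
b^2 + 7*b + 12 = (b + 3)*(b + 4)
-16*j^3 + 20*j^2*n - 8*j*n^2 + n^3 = (-4*j + n)*(-2*j + n)^2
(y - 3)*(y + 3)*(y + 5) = y^3 + 5*y^2 - 9*y - 45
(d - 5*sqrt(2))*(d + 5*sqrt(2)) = d^2 - 50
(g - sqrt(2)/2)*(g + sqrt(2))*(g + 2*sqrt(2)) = g^3 + 5*sqrt(2)*g^2/2 + g - 2*sqrt(2)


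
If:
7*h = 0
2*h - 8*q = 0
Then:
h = 0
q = 0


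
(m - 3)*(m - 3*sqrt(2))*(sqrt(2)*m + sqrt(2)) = sqrt(2)*m^3 - 6*m^2 - 2*sqrt(2)*m^2 - 3*sqrt(2)*m + 12*m + 18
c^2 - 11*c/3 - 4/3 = (c - 4)*(c + 1/3)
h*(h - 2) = h^2 - 2*h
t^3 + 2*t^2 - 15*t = t*(t - 3)*(t + 5)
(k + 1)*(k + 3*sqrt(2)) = k^2 + k + 3*sqrt(2)*k + 3*sqrt(2)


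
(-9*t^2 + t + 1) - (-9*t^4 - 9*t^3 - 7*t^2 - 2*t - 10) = 9*t^4 + 9*t^3 - 2*t^2 + 3*t + 11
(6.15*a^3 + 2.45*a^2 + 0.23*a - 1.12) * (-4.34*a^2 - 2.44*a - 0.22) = -26.691*a^5 - 25.639*a^4 - 8.3292*a^3 + 3.7606*a^2 + 2.6822*a + 0.2464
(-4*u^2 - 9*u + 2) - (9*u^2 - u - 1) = -13*u^2 - 8*u + 3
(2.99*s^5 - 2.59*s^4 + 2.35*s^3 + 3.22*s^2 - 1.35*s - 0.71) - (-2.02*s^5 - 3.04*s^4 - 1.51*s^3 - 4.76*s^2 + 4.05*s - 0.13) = 5.01*s^5 + 0.45*s^4 + 3.86*s^3 + 7.98*s^2 - 5.4*s - 0.58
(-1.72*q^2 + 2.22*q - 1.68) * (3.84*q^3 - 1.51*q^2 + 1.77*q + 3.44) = -6.6048*q^5 + 11.122*q^4 - 12.8478*q^3 + 0.549400000000001*q^2 + 4.6632*q - 5.7792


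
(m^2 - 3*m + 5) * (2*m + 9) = 2*m^3 + 3*m^2 - 17*m + 45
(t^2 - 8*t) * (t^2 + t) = t^4 - 7*t^3 - 8*t^2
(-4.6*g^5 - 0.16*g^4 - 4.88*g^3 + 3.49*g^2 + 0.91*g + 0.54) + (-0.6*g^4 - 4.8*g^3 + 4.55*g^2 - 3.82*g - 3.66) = -4.6*g^5 - 0.76*g^4 - 9.68*g^3 + 8.04*g^2 - 2.91*g - 3.12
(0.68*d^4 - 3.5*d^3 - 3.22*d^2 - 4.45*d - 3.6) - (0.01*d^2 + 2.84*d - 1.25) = 0.68*d^4 - 3.5*d^3 - 3.23*d^2 - 7.29*d - 2.35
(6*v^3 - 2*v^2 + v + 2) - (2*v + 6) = 6*v^3 - 2*v^2 - v - 4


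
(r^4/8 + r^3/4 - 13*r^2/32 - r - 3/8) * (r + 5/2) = r^5/8 + 9*r^4/16 + 7*r^3/32 - 129*r^2/64 - 23*r/8 - 15/16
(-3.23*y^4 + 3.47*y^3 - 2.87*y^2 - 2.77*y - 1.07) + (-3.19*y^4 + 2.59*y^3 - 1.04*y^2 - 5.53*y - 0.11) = -6.42*y^4 + 6.06*y^3 - 3.91*y^2 - 8.3*y - 1.18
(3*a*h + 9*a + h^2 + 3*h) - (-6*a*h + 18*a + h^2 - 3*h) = 9*a*h - 9*a + 6*h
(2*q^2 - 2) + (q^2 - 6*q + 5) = 3*q^2 - 6*q + 3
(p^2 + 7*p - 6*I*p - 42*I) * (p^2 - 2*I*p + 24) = p^4 + 7*p^3 - 8*I*p^3 + 12*p^2 - 56*I*p^2 + 84*p - 144*I*p - 1008*I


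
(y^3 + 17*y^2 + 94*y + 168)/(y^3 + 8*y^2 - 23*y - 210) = (y + 4)/(y - 5)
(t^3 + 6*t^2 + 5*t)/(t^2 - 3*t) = (t^2 + 6*t + 5)/(t - 3)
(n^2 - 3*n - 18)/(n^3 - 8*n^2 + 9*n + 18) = (n + 3)/(n^2 - 2*n - 3)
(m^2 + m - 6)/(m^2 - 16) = (m^2 + m - 6)/(m^2 - 16)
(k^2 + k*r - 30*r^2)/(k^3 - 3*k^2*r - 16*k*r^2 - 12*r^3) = (-k^2 - k*r + 30*r^2)/(-k^3 + 3*k^2*r + 16*k*r^2 + 12*r^3)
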